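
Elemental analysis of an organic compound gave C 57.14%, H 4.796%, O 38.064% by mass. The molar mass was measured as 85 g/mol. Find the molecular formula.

Assume 100 g: 57.14 g C, 4.796 g H, 38.064 g O.
Moles — C: 57.14 / 12.01 = 4.758 mol; H: 4.796 / 1.008 = 4.758 mol; O: 38.064 / 16.00 = 2.379 mol
Divide by the smallest (2.379 mol O): C 2.000, H 2.000, O 1.000
Ratio ≈ 2:2:1, so the empirical formula is C2H2O
Empirical-formula mass = 42.04 g/mol
n = 85 / 42.04 = 2.02 ≈ 2
Molecular formula = (C2H2O)×2 = C4H4O2

C4H4O2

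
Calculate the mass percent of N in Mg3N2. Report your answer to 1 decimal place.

27.8%

Molar mass = 3(24.31) + 2(14.01) = 100.950 g/mol
Mass of N per mole = 2 × 14.01 = 28.020 g
% N = 28.020 / 100.950 × 100 = 27.8%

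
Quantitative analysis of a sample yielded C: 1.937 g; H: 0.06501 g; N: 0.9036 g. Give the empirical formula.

C5H2N2

Moles — C: 1.937 / 12.01 = 0.1613 mol; H: 0.06501 / 1.008 = 0.06449 mol; N: 0.9036 / 14.01 = 0.0645 mol
Divide by the smallest (0.06449 mol H): C 2.501, H 1.000, N 1.000
Multiply by 2: C 5.00, H 2.00, N 2.00 → C5H2N2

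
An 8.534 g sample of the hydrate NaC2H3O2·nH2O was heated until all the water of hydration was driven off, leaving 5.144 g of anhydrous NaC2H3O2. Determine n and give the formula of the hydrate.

NaC2H3O2·3H2O

Mass of water lost = 8.534 − 5.144 = 3.39 g → 3.39 / 18.02 = 0.1881 mol H2O
Molar mass of NaC2H3O2 = 82.03 g/mol → mol NaC2H3O2 = 5.144 / 82.03 = 0.06271
n = 0.1881 / 0.06271 = 3.00 ≈ 3 → NaC2H3O2·3H2O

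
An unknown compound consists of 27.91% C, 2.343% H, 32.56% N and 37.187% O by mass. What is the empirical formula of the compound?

CHNO

Assume 100 g: 27.91 g C, 2.343 g H, 32.56 g N, 37.187 g O.
Moles — C: 27.91 / 12.01 = 2.324 mol; H: 2.343 / 1.008 = 2.324 mol; N: 32.56 / 14.01 = 2.324 mol; O: 37.187 / 16.00 = 2.324 mol
Divide by the smallest (2.324 mol C): C 1.000, H 1.000, N 1.000, O 1.000
→ CHNO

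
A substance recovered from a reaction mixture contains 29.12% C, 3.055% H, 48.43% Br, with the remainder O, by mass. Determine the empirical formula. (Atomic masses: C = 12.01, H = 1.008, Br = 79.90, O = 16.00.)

C4H5BrO2

Assume 100 g: 29.12 g C, 3.055 g H, 48.43 g Br, 19.395 g O.
Moles — C: 29.12 / 12.01 = 2.425 mol; H: 3.055 / 1.008 = 3.031 mol; Br: 48.43 / 79.90 = 0.6061 mol; O: 19.395 / 16.00 = 1.212 mol
Smallest is Br at 0.6061 mol; normalising gives C 4.000, H 5.000, Br 1.000, O 2.000
Ratio ≈ 4:5:1:2, so the empirical formula is C4H5BrO2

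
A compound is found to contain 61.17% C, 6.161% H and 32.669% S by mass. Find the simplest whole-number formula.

C5H6S

Assume 100 g: 61.17 g C, 6.161 g H, 32.669 g S.
C: 61.17 g ÷ 12.01 g/mol = 5.093 mol
H: 6.161 g ÷ 1.008 g/mol = 6.112 mol
S: 32.669 g ÷ 32.07 g/mol = 1.019 mol
Divide by the smallest (1.019 mol S): C 5.000, H 6.000, S 1.000
→ C5H6S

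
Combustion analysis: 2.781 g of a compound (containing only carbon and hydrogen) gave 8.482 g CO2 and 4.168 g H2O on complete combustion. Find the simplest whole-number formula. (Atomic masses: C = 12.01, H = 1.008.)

C5H12

mol C = 8.482 / 44.01 = 0.1927; mass C = 0.1927 × 12.01 = 2.315 g
mol H = 2 × (4.168 / 18.02) = 0.4626; mass H = 0.4626 × 1.008 = 0.4663 g
Smallest is C at 0.1927 mol; normalising gives C 1.000, H 2.400
×5: C 5.00, H 12.00 → C5H12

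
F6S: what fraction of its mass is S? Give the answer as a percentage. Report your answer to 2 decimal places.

21.96%

Molar mass = 6(19.00) + 1(32.07) = 146.070 g/mol
Mass of S per mole = 1 × 32.07 = 32.070 g
% S = 32.070 / 146.070 × 100 = 21.96%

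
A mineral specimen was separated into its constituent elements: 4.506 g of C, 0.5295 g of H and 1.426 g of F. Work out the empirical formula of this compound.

n(C) = 4.506/12.01 = 0.3752, n(H) = 0.5295/1.008 = 0.5253, n(F) = 1.426/19.00 = 0.07505
Smallest is F at 0.07505 mol; normalising gives C 4.999, H 6.999, F 1.000
Ratio ≈ 5:7:1, so the empirical formula is C5H7F

C5H7F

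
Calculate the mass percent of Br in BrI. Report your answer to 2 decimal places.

38.64%

Molar mass = 1(79.90) + 1(126.90) = 206.800 g/mol
Mass of Br per mole = 1 × 79.90 = 79.900 g
% Br = 79.900 / 206.800 × 100 = 38.64%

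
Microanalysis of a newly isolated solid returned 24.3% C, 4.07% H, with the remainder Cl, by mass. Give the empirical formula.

CH2Cl

Assume 100 g: 24.3 g C, 4.07 g H, 71.63 g Cl.
Moles — C: 24.3 / 12.01 = 2.023 mol; H: 4.07 / 1.008 = 4.038 mol; Cl: 71.63 / 35.45 = 2.021 mol
Divide by the smallest (2.021 mol Cl): C 1.001, H 1.998, Cl 1.000
≈ 1:2:1 → CH2Cl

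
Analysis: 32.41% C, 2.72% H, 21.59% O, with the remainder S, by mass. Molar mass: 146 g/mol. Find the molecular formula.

Assume 100 g: 32.41 g C, 2.72 g H, 21.59 g O, 43.28 g S.
n(C) = 32.41/12.01 = 2.699, n(H) = 2.72/1.008 = 2.698, n(O) = 21.59/16.00 = 1.349, n(S) = 43.28/32.07 = 1.35
Divide by the smallest (1.349 mol O): C 2.000, H 2.000, O 1.000, S 1.000
→ C2H2OS
Empirical-formula mass = 74.11 g/mol
n = 146 / 74.11 = 1.97 ≈ 2
Molecular formula = (C2H2OS)×2 = C4H4O2S2

C4H4O2S2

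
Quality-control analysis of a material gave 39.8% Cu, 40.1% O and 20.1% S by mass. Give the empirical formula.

CuO4S

Assume 100 g: 39.8 g Cu, 40.1 g O, 20.1 g S.
Cu: 39.8 g ÷ 63.55 g/mol = 0.6263 mol
O: 40.1 g ÷ 16.00 g/mol = 2.506 mol
S: 20.1 g ÷ 32.07 g/mol = 0.6268 mol
Ratios (÷ 0.6263): Cu 1.000, O 4.002, S 1.001
→ CuO4S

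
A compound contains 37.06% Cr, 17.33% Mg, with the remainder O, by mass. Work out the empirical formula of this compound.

Assume 100 g: 37.06 g Cr, 17.33 g Mg, 45.61 g O.
Cr: 37.06 g ÷ 52.00 g/mol = 0.7127 mol
Mg: 17.33 g ÷ 24.31 g/mol = 0.7129 mol
O: 45.61 g ÷ 16.00 g/mol = 2.851 mol
Ratios (÷ 0.7127): Cr 1.000, Mg 1.000, O 4.000
Ratio ≈ 1:1:4, so the empirical formula is CrMgO4

CrMgO4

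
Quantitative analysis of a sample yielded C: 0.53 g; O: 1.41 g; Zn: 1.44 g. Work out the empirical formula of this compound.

C2O4Zn

n(C) = 0.53/12.01 = 0.04413, n(O) = 1.41/16.00 = 0.08812, n(Zn) = 1.44/65.38 = 0.02203
Smallest is Zn at 0.02203 mol; normalising gives C 2.004, O 4.001, Zn 1.000
≈ 2:4:1 → C2O4Zn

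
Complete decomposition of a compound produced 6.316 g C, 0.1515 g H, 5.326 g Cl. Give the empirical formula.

C7H2Cl2

C: 6.316 g ÷ 12.01 g/mol = 0.5259 mol
H: 0.1515 g ÷ 1.008 g/mol = 0.1503 mol
Cl: 5.326 g ÷ 35.45 g/mol = 0.1502 mol
Ratios (÷ 0.1502): C 3.500, H 1.000, Cl 1.000
×2: C 7.00, H 2.00, Cl 2.00 → C7H2Cl2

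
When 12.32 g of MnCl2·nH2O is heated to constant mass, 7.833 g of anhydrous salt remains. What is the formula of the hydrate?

Mass of water lost = 12.32 − 7.833 = 4.487 g → 4.487 / 18.02 = 0.249 mol H2O
Molar mass of MnCl2 = 125.84 g/mol → mol MnCl2 = 7.833 / 125.84 = 0.06225
n = 0.249 / 0.06225 = 4.00 ≈ 4 → MnCl2·4H2O

MnCl2·4H2O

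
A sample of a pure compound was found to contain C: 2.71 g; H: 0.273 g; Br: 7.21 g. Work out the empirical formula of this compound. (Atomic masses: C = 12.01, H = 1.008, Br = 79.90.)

C5H6Br2

C: 2.71 g ÷ 12.01 g/mol = 0.2256 mol
H: 0.273 g ÷ 1.008 g/mol = 0.2708 mol
Br: 7.21 g ÷ 79.90 g/mol = 0.09024 mol
Divide by the smallest (0.09024 mol Br): C 2.501, H 3.001, Br 1.000
Scaling by 2: C 5.00, H 6.00, Br 2.00 → C5H6Br2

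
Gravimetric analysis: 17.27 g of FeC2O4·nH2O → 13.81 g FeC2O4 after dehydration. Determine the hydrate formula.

Mass of water lost = 17.27 − 13.81 = 3.46 g → 3.46 / 18.02 = 0.192 mol H2O
Molar mass of FeC2O4 = 143.87 g/mol → mol FeC2O4 = 13.81 / 143.87 = 0.09599
n = 0.192 / 0.09599 = 2.00 ≈ 2 → FeC2O4·2H2O

FeC2O4·2H2O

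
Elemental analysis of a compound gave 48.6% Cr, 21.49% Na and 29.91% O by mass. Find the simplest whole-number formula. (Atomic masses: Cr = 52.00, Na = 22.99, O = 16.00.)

Assume 100 g: 48.6 g Cr, 21.49 g Na, 29.91 g O.
Moles — Cr: 48.6 / 52.00 = 0.9346 mol; Na: 21.49 / 22.99 = 0.9348 mol; O: 29.91 / 16.00 = 1.869 mol
Ratios (÷ 0.9346): Cr 1.000, Na 1.000, O 2.000
Ratio ≈ 1:1:2, so the empirical formula is CrNaO2

CrNaO2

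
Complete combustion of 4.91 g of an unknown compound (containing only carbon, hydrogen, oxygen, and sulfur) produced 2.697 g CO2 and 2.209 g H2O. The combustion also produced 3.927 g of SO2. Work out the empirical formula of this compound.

CH4O2S

mol C = 2.697 / 44.01 = 0.06128; mass C = 0.06128 × 12.01 = 0.7360 g
mol H = 2 × (2.209 / 18.02) = 0.2452; mass H = 0.2452 × 1.008 = 0.2471 g
mol S = 3.927 / 64.07 = 0.06129; mass S = 1.966 g
mass O = 4.91 − (2.949) = 1.961 g → mol O = 0.1226
Smallest is C at 0.06128 mol; normalising gives C 1.000, H 4.001, O 2.000, S 1.000
≈ 1:4:2:1 → CH4O2S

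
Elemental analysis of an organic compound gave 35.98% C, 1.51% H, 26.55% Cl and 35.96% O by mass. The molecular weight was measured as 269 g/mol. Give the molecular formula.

Assume 100 g: 35.98 g C, 1.51 g H, 26.55 g Cl, 35.96 g O.
Moles — C: 35.98 / 12.01 = 2.996 mol; H: 1.51 / 1.008 = 1.498 mol; Cl: 26.55 / 35.45 = 0.7489 mol; O: 35.96 / 16.00 = 2.248 mol
Ratios (÷ 0.7489): C 4.000, H 2.000, Cl 1.000, O 3.001
→ C4H2ClO3
Empirical-formula mass = 133.51 g/mol
n = 269 / 133.51 = 2.01 ≈ 2
Molecular formula = (C4H2ClO3)×2 = C8H4Cl2O6

C8H4Cl2O6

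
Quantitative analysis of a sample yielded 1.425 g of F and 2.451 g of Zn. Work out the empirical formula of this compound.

n(F) = 1.425/19.00 = 0.075, n(Zn) = 2.451/65.38 = 0.03749
Smallest is Zn at 0.03749 mol; normalising gives F 2.001, Zn 1.000
Ratio ≈ 2:1, so the empirical formula is F2Zn

F2Zn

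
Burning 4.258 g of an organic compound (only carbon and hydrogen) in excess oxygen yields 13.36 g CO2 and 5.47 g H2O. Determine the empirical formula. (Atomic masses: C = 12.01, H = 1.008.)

CH2

mol C = 13.36 / 44.01 = 0.3036; mass C = 0.3036 × 12.01 = 3.646 g
mol H = 2 × (5.47 / 18.02) = 0.6071; mass H = 0.6071 × 1.008 = 0.6120 g
Smallest is C at 0.3036 mol; normalising gives C 1.000, H 2.000
Ratio ≈ 1:2, so the empirical formula is CH2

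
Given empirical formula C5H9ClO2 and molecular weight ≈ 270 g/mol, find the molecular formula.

Empirical-formula mass = 136.57 g/mol
n = 270 / 136.57 = 1.98 ≈ 2
Molecular formula = (C5H9ClO2)2 = C10H18Cl2O4

C10H18Cl2O4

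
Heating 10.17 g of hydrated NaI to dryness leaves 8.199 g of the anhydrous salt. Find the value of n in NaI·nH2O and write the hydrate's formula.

Mass of water lost = 10.17 − 8.199 = 1.971 g → 1.971 / 18.02 = 0.1094 mol H2O
Molar mass of NaI = 149.89 g/mol → mol NaI = 8.199 / 149.89 = 0.0547
n = 0.1094 / 0.0547 = 2.00 ≈ 2 → NaI·2H2O

NaI·2H2O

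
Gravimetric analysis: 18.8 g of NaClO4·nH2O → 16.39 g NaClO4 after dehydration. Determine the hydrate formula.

Mass of water lost = 18.8 − 16.39 = 2.41 g → 2.41 / 18.02 = 0.1337 mol H2O
Molar mass of NaClO4 = 122.44 g/mol → mol NaClO4 = 16.39 / 122.44 = 0.1339
n = 0.1337 / 0.1339 = 1.00 ≈ 1 → NaClO4·H2O

NaClO4·H2O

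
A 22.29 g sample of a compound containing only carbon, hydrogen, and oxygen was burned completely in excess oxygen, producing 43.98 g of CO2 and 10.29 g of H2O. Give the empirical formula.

C7H8O4

mol C = 43.98 / 44.01 = 0.9993; mass C = 0.9993 × 12.01 = 12.00 g
mol H = 2 × (10.29 / 18.02) = 1.142; mass H = 1.142 × 1.008 = 1.151 g
mass O = 22.29 − (13.15) = 9.137 g → mol O = 0.5711
Divide by the smallest (0.5711 mol O): C 1.750, H 2.000, O 1.000
Scaling by 4: C 7.00, H 8.00, O 4.00 → C7H8O4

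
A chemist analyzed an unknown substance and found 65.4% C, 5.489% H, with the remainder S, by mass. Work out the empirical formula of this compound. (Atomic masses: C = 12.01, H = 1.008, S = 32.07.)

C6H6S

Assume 100 g: 65.4 g C, 5.489 g H, 29.111 g S.
n(C) = 65.4/12.01 = 5.445, n(H) = 5.489/1.008 = 5.445, n(S) = 29.111/32.07 = 0.9077
Ratios (÷ 0.9077): C 5.999, H 5.999, S 1.000
≈ 6:6:1 → C6H6S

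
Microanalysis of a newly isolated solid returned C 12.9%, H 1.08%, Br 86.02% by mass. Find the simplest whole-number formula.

CHBr

Assume 100 g: 12.9 g C, 1.08 g H, 86.02 g Br.
n(C) = 12.9/12.01 = 1.074, n(H) = 1.08/1.008 = 1.071, n(Br) = 86.02/79.90 = 1.077
Divide by the smallest (1.071 mol H): C 1.002, H 1.000, Br 1.005
→ CHBr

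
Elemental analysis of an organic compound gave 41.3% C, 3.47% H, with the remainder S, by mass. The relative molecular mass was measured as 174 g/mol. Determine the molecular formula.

C6H6S3

Assume 100 g: 41.3 g C, 3.47 g H, 55.23 g S.
C: 41.3 g ÷ 12.01 g/mol = 3.439 mol
H: 3.47 g ÷ 1.008 g/mol = 3.442 mol
S: 55.23 g ÷ 32.07 g/mol = 1.722 mol
Divide by the smallest (1.722 mol S): C 1.997, H 1.999, S 1.000
≈ 2:2:1 → C2H2S
Empirical-formula mass = 58.11 g/mol
n = 174 / 58.11 = 2.99 ≈ 3
Molecular formula = (C2H2S)×3 = C6H6S3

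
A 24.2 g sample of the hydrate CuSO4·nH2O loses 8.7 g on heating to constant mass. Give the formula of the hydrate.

Mass of anhydrous CuSO4 = 24.2 − 8.7 = 15.5 g
mol H2O = 8.7 / 18.02 = 0.4828
Molar mass of CuSO4 = 159.62 g/mol → mol CuSO4 = 15.5 / 159.62 = 0.09711
n = 0.4828 / 0.09711 = 4.97 ≈ 5 → CuSO4·5H2O

CuSO4·5H2O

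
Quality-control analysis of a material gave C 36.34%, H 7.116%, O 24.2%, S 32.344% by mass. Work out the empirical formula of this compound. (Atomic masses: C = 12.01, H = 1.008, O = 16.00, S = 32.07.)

Assume 100 g: 36.34 g C, 7.116 g H, 24.2 g O, 32.344 g S.
n(C) = 36.34/12.01 = 3.026, n(H) = 7.116/1.008 = 7.06, n(O) = 24.2/16.00 = 1.512, n(S) = 32.344/32.07 = 1.009
Smallest is S at 1.009 mol; normalising gives C 3.000, H 7.000, O 1.500, S 1.000
Multiply by 2: C 6.00, H 14.00, O 3.00, S 2.00 → C6H14O3S2

C6H14O3S2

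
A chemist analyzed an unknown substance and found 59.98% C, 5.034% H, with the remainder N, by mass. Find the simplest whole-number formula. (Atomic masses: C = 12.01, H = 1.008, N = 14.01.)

C2H2N

Assume 100 g: 59.98 g C, 5.034 g H, 34.986 g N.
C: 59.98 g ÷ 12.01 g/mol = 4.994 mol
H: 5.034 g ÷ 1.008 g/mol = 4.994 mol
N: 34.986 g ÷ 14.01 g/mol = 2.497 mol
Divide by the smallest (2.497 mol N): C 2.000, H 2.000, N 1.000
→ C2H2N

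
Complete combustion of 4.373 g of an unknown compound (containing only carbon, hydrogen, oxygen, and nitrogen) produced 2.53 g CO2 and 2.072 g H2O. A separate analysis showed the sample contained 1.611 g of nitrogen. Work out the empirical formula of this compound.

mol C = 2.53 / 44.01 = 0.05749; mass C = 0.05749 × 12.01 = 0.6904 g
mol H = 2 × (2.072 / 18.02) = 0.2300; mass H = 0.2300 × 1.008 = 0.2318 g
mol N = 1.611 / 14.01 = 0.1150
mass O = 4.373 − (2.533) = 1.840 g → mol O = 0.1150
Smallest is C at 0.05749 mol; normalising gives C 1.000, H 4.000, N 2.000, O 2.000
≈ 1:4:2:2 → CH4N2O2

CH4N2O2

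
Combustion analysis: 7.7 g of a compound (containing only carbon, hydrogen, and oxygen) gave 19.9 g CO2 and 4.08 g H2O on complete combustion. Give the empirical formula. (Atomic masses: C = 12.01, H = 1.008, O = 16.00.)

C4H4O

mol C = 19.9 / 44.01 = 0.4522; mass C = 0.4522 × 12.01 = 5.431 g
mol H = 2 × (4.08 / 18.02) = 0.4528; mass H = 0.4528 × 1.008 = 0.4565 g
mass O = 7.7 − (5.887) = 1.813 g → mol O = 0.1133
Smallest is O at 0.1133 mol; normalising gives C 3.990, H 3.996, O 1.000
Ratio ≈ 4:4:1, so the empirical formula is C4H4O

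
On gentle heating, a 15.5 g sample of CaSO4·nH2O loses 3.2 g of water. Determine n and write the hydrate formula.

Mass of anhydrous CaSO4 = 15.5 − 3.2 = 12.3 g
mol H2O = 3.2 / 18.02 = 0.1776
Molar mass of CaSO4 = 136.15 g/mol → mol CaSO4 = 12.3 / 136.15 = 0.09034
n = 0.1776 / 0.09034 = 1.97 ≈ 2 → CaSO4·2H2O

CaSO4·2H2O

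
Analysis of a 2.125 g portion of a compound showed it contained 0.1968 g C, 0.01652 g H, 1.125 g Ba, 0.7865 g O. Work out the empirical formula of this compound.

C2H2BaO6

n(C) = 0.1968/12.01 = 0.01639, n(H) = 0.01652/1.008 = 0.01639, n(Ba) = 1.125/137.33 = 0.008192, n(O) = 0.7865/16.00 = 0.04916
Ratios (÷ 0.008192): C 2.000, H 2.001, Ba 1.000, O 6.001
≈ 2:2:1:6 → C2H2BaO6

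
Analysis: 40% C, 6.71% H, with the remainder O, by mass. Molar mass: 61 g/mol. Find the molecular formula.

C2H4O2

Assume 100 g: 40 g C, 6.71 g H, 53.29 g O.
n(C) = 40/12.01 = 3.331, n(H) = 6.71/1.008 = 6.657, n(O) = 53.29/16.00 = 3.331
Ratios (÷ 3.331): C 1.000, H 1.999, O 1.000
≈ 1:2:1 → CH2O
Empirical-formula mass = 30.03 g/mol
n = 61 / 30.03 = 2.03 ≈ 2
Molecular formula = (CH2O)×2 = C2H4O2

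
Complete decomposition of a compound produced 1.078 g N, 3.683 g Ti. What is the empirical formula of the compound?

NTi

n(N) = 1.078/14.01 = 0.07695, n(Ti) = 3.683/47.87 = 0.07694
Smallest is Ti at 0.07694 mol; normalising gives N 1.000, Ti 1.000
→ NTi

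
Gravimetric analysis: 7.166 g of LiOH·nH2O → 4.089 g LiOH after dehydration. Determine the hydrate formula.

Mass of water lost = 7.166 − 4.089 = 3.077 g → 3.077 / 18.02 = 0.1708 mol H2O
Molar mass of LiOH = 23.95 g/mol → mol LiOH = 4.089 / 23.95 = 0.1707
n = 0.1708 / 0.1707 = 1.00 ≈ 1 → LiOH·H2O

LiOH·H2O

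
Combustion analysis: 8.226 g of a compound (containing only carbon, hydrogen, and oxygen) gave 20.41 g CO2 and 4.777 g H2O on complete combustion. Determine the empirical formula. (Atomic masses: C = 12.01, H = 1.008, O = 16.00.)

mol C = 20.41 / 44.01 = 0.4638; mass C = 0.4638 × 12.01 = 5.570 g
mol H = 2 × (4.777 / 18.02) = 0.5302; mass H = 0.5302 × 1.008 = 0.5344 g
mass O = 8.226 − (6.104) = 2.122 g → mol O = 0.1326
Ratios (÷ 0.1326): C 3.497, H 3.998, O 1.000
Multiply by 2: C 6.99, H 8.00, O 2.00 → C7H8O2

C7H8O2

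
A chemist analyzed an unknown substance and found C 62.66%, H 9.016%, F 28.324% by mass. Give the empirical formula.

C7H12F2

Assume 100 g: 62.66 g C, 9.016 g H, 28.324 g F.
Moles — C: 62.66 / 12.01 = 5.217 mol; H: 9.016 / 1.008 = 8.944 mol; F: 28.324 / 19.00 = 1.491 mol
Smallest is F at 1.491 mol; normalising gives C 3.500, H 6.000, F 1.000
Multiply by 2: C 7.00, H 12.00, F 2.00 → C7H12F2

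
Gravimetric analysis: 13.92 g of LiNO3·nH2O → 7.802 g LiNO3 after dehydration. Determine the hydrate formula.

LiNO3·3H2O

Mass of water lost = 13.92 − 7.802 = 6.118 g → 6.118 / 18.02 = 0.3395 mol H2O
Molar mass of LiNO3 = 68.95 g/mol → mol LiNO3 = 7.802 / 68.95 = 0.1132
n = 0.3395 / 0.1132 = 3.00 ≈ 3 → LiNO3·3H2O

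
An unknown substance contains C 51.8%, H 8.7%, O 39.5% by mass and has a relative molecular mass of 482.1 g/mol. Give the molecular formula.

Assume 100 g: 51.8 g C, 8.7 g H, 39.5 g O.
Moles — C: 51.8 / 12.01 = 4.313 mol; H: 8.7 / 1.008 = 8.631 mol; O: 39.5 / 16.00 = 2.469 mol
Smallest is O at 2.469 mol; normalising gives C 1.747, H 3.496, O 1.000
×4: C 6.99, H 13.98, O 4.00 → C7H14O4
Empirical-formula mass = 162.18 g/mol
n = 482.1 / 162.18 = 2.97 ≈ 3
Molecular formula = (C7H14O4)×3 = C21H42O12

C21H42O12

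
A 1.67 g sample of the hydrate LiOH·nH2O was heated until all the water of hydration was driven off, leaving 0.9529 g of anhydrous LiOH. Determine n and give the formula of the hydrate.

LiOH·H2O

Mass of water lost = 1.67 − 0.9529 = 0.7171 g → 0.7171 / 18.02 = 0.03979 mol H2O
Molar mass of LiOH = 23.95 g/mol → mol LiOH = 0.9529 / 23.95 = 0.03979
n = 0.03979 / 0.03979 = 1.00 ≈ 1 → LiOH·H2O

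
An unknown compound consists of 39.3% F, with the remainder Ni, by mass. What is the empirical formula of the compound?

F2Ni

Assume 100 g: 39.3 g F, 60.7 g Ni.
Moles — F: 39.3 / 19.00 = 2.068 mol; Ni: 60.7 / 58.69 = 1.034 mol
Smallest is Ni at 1.034 mol; normalising gives F 2.000, Ni 1.000
Ratio ≈ 2:1, so the empirical formula is F2Ni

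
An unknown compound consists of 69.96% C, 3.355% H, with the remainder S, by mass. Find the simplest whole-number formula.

C7H4S

Assume 100 g: 69.96 g C, 3.355 g H, 26.685 g S.
n(C) = 69.96/12.01 = 5.825, n(H) = 3.355/1.008 = 3.328, n(S) = 26.685/32.07 = 0.8321
Divide by the smallest (0.8321 mol S): C 7.001, H 4.000, S 1.000
≈ 7:4:1 → C7H4S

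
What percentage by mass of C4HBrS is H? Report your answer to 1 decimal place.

0.6%

Molar mass = 4(12.01) + 1(1.008) + 1(79.90) + 1(32.07) = 161.018 g/mol
Mass of H per mole = 1 × 1.008 = 1.008 g
% H = 1.008 / 161.018 × 100 = 0.6%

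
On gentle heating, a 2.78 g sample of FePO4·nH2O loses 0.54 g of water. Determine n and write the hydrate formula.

FePO4·2H2O

Mass of anhydrous FePO4 = 2.78 − 0.54 = 2.24 g
mol H2O = 0.54 / 18.02 = 0.02997
Molar mass of FePO4 = 150.82 g/mol → mol FePO4 = 2.24 / 150.82 = 0.01485
n = 0.02997 / 0.01485 = 2.02 ≈ 2 → FePO4·2H2O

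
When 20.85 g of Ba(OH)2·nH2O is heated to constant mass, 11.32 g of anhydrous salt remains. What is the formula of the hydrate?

Mass of water lost = 20.85 − 11.32 = 9.53 g → 9.53 / 18.02 = 0.5289 mol H2O
Molar mass of Ba(OH)2 = 171.35 g/mol → mol Ba(OH)2 = 11.32 / 171.35 = 0.06607
n = 0.5289 / 0.06607 = 8.01 ≈ 8 → Ba(OH)2·8H2O

Ba(OH)2·8H2O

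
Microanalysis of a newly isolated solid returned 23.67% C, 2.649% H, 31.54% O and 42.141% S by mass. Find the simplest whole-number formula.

C3H4O3S2

Assume 100 g: 23.67 g C, 2.649 g H, 31.54 g O, 42.141 g S.
C: 23.67 g ÷ 12.01 g/mol = 1.971 mol
H: 2.649 g ÷ 1.008 g/mol = 2.628 mol
O: 31.54 g ÷ 16.00 g/mol = 1.971 mol
S: 42.141 g ÷ 32.07 g/mol = 1.314 mol
Divide by the smallest (1.314 mol S): C 1.500, H 2.000, O 1.500, S 1.000
Scaling by 2: C 3.00, H 4.00, O 3.00, S 2.00 → C3H4O3S2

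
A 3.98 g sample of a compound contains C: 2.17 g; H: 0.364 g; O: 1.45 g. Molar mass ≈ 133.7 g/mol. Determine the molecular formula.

C6H12O3

C: 2.17 g ÷ 12.01 g/mol = 0.1807 mol
H: 0.364 g ÷ 1.008 g/mol = 0.3611 mol
O: 1.45 g ÷ 16.00 g/mol = 0.09062 mol
Ratios (÷ 0.09062): C 1.994, H 3.985, O 1.000
→ C2H4O
Empirical-formula mass = 44.05 g/mol
n = 133.7 / 44.05 = 3.04 ≈ 3
Molecular formula = (C2H4O)×3 = C6H12O3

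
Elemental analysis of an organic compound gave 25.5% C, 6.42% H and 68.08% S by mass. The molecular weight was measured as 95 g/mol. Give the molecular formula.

Assume 100 g: 25.5 g C, 6.42 g H, 68.08 g S.
Moles — C: 25.5 / 12.01 = 2.123 mol; H: 6.42 / 1.008 = 6.369 mol; S: 68.08 / 32.07 = 2.123 mol
Divide by the smallest (2.123 mol S): C 1.000, H 3.000, S 1.000
→ CH3S
Empirical-formula mass = 47.10 g/mol
n = 95 / 47.10 = 2.02 ≈ 2
Molecular formula = (CH3S)×2 = C2H6S2

C2H6S2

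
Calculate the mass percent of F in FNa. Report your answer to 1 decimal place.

45.2%

Molar mass = 1(19.00) + 1(22.99) = 41.990 g/mol
Mass of F per mole = 1 × 19.00 = 19.000 g
% F = 19.000 / 41.990 × 100 = 45.2%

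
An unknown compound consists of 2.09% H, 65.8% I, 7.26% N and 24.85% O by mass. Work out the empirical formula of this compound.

Assume 100 g: 2.09 g H, 65.8 g I, 7.26 g N, 24.85 g O.
n(H) = 2.09/1.008 = 2.073, n(I) = 65.8/126.90 = 0.5185, n(N) = 7.26/14.01 = 0.5182, n(O) = 24.85/16.00 = 1.553
Divide by the smallest (0.5182 mol N): H 4.001, I 1.001, N 1.000, O 2.997
Ratio ≈ 4:1:1:3, so the empirical formula is H4INO3

H4INO3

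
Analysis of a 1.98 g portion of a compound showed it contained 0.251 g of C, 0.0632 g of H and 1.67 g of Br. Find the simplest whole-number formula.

Moles — C: 0.251 / 12.01 = 0.0209 mol; H: 0.0632 / 1.008 = 0.0627 mol; Br: 1.67 / 79.90 = 0.0209 mol
Divide by the smallest (0.0209 mol C): C 1.000, H 3.000, Br 1.000
≈ 1:3:1 → CH3Br

CH3Br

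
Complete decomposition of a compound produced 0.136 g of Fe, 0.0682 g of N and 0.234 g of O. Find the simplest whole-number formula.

FeN2O6

Moles — Fe: 0.136 / 55.85 = 0.002435 mol; N: 0.0682 / 14.01 = 0.004868 mol; O: 0.234 / 16.00 = 0.01463 mol
Ratios (÷ 0.002435): Fe 1.000, N 1.999, O 6.006
≈ 1:2:6 → FeN2O6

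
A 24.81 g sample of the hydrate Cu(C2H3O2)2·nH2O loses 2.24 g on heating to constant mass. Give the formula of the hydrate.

Cu(C2H3O2)2·H2O

Mass of anhydrous Cu(C2H3O2)2 = 24.81 − 2.24 = 22.57 g
mol H2O = 2.24 / 18.02 = 0.1243
Molar mass of Cu(C2H3O2)2 = 181.64 g/mol → mol Cu(C2H3O2)2 = 22.57 / 181.64 = 0.1243
n = 0.1243 / 0.1243 = 1.00 ≈ 1 → Cu(C2H3O2)2·H2O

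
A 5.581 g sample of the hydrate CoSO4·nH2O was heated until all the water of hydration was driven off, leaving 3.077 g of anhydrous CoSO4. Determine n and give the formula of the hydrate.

Mass of water lost = 5.581 − 3.077 = 2.504 g → 2.504 / 18.02 = 0.139 mol H2O
Molar mass of CoSO4 = 155.00 g/mol → mol CoSO4 = 3.077 / 155.00 = 0.01985
n = 0.139 / 0.01985 = 7.00 ≈ 7 → CoSO4·7H2O

CoSO4·7H2O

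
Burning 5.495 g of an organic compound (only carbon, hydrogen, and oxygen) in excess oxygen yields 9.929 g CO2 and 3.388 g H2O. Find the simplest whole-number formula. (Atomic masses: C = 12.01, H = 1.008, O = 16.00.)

C3H5O2

mol C = 9.929 / 44.01 = 0.2256; mass C = 0.2256 × 12.01 = 2.710 g
mol H = 2 × (3.388 / 18.02) = 0.3760; mass H = 0.3760 × 1.008 = 0.3790 g
mass O = 5.495 − (3.089) = 2.406 g → mol O = 0.1504
Divide by the smallest (0.1504 mol O): C 1.500, H 2.500, O 1.000
Multiply by 2: C 3.00, H 5.00, O 2.00 → C3H5O2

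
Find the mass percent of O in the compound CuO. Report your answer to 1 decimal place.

20.1%

Molar mass = 1(63.55) + 1(16.00) = 79.550 g/mol
Mass of O per mole = 1 × 16.00 = 16.000 g
% O = 16.000 / 79.550 × 100 = 20.1%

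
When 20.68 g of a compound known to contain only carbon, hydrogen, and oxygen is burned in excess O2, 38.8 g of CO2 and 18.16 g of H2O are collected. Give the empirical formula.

mol C = 38.8 / 44.01 = 0.8816; mass C = 0.8816 × 12.01 = 10.59 g
mol H = 2 × (18.16 / 18.02) = 2.016; mass H = 2.016 × 1.008 = 2.032 g
mass O = 20.68 − (12.62) = 8.060 g → mol O = 0.5038
Smallest is O at 0.5038 mol; normalising gives C 1.750, H 4.001, O 1.000
Multiply by 4: C 7.00, H 16.00, O 4.00 → C7H16O4

C7H16O4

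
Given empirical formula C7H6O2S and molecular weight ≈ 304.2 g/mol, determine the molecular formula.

Empirical-formula mass = 154.19 g/mol
n = 304.2 / 154.19 = 1.97 ≈ 2
Molecular formula = (C7H6O2S)2 = C14H12O4S2

C14H12O4S2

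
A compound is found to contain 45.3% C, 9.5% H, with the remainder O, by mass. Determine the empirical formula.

Assume 100 g: 45.3 g C, 9.5 g H, 45.2 g O.
n(C) = 45.3/12.01 = 3.772, n(H) = 9.5/1.008 = 9.425, n(O) = 45.2/16.00 = 2.825
Divide by the smallest (2.825 mol O): C 1.335, H 3.336, O 1.000
Multiply by 3: C 4.01, H 10.01, O 3.00 → C4H10O3

C4H10O3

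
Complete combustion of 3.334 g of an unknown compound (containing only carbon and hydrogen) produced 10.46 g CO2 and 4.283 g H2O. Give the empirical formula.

CH2

mol C = 10.46 / 44.01 = 0.2377; mass C = 0.2377 × 12.01 = 2.854 g
mol H = 2 × (4.283 / 18.02) = 0.4754; mass H = 0.4754 × 1.008 = 0.4792 g
Ratios (÷ 0.2377): C 1.000, H 2.000
Ratio ≈ 1:2, so the empirical formula is CH2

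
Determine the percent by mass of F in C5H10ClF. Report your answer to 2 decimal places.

15.25%

Molar mass = 5(12.01) + 10(1.008) + 1(35.45) + 1(19.00) = 124.580 g/mol
Mass of F per mole = 1 × 19.00 = 19.000 g
% F = 19.000 / 124.580 × 100 = 15.25%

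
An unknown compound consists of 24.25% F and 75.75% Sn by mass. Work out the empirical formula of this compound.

Assume 100 g: 24.25 g F, 75.75 g Sn.
n(F) = 24.25/19.00 = 1.276, n(Sn) = 75.75/118.71 = 0.6381
Ratios (÷ 0.6381): F 2.000, Sn 1.000
→ F2Sn

F2Sn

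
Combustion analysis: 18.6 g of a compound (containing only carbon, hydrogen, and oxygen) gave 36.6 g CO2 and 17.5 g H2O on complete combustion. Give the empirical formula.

mol C = 36.6 / 44.01 = 0.8316; mass C = 0.8316 × 12.01 = 9.988 g
mol H = 2 × (17.5 / 18.02) = 1.942; mass H = 1.942 × 1.008 = 1.958 g
mass O = 18.6 − (11.95) = 6.654 g → mol O = 0.4159
Smallest is O at 0.4159 mol; normalising gives C 2.000, H 4.670, O 1.000
Multiply by 3: C 6.00, H 14.01, O 3.00 → C6H14O3

C6H14O3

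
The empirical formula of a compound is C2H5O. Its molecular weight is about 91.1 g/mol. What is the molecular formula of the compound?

C4H10O2

Empirical-formula mass = 45.06 g/mol
n = 91.1 / 45.06 = 2.02 ≈ 2
Molecular formula = (C2H5O)2 = C4H10O2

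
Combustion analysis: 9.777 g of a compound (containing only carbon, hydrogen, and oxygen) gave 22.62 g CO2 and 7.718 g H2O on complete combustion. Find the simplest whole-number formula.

mol C = 22.62 / 44.01 = 0.5140; mass C = 0.5140 × 12.01 = 6.173 g
mol H = 2 × (7.718 / 18.02) = 0.8566; mass H = 0.8566 × 1.008 = 0.8635 g
mass O = 9.777 − (7.036) = 2.741 g → mol O = 0.1713
Ratios (÷ 0.1713): C 3.001, H 5.001, O 1.000
≈ 3:5:1 → C3H5O

C3H5O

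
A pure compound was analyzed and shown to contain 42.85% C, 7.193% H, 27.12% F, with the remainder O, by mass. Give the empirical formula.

C5H10F2O2

Assume 100 g: 42.85 g C, 7.193 g H, 27.12 g F, 22.837 g O.
C: 42.85 g ÷ 12.01 g/mol = 3.568 mol
H: 7.193 g ÷ 1.008 g/mol = 7.136 mol
F: 27.12 g ÷ 19.00 g/mol = 1.427 mol
O: 22.837 g ÷ 16.00 g/mol = 1.427 mol
Ratios (÷ 1.427): C 2.500, H 5.000, F 1.000, O 1.000
Scaling by 2: C 5.00, H 10.00, F 2.00, O 2.00 → C5H10F2O2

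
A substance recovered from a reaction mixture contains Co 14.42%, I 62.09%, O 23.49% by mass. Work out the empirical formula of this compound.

Assume 100 g: 14.42 g Co, 62.09 g I, 23.49 g O.
Co: 14.42 g ÷ 58.93 g/mol = 0.2447 mol
I: 62.09 g ÷ 126.90 g/mol = 0.4893 mol
O: 23.49 g ÷ 16.00 g/mol = 1.468 mol
Smallest is Co at 0.2447 mol; normalising gives Co 1.000, I 2.000, O 6.000
→ CoI2O6

CoI2O6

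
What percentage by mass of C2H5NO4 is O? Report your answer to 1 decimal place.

59.8%

Molar mass = 2(12.01) + 5(1.008) + 1(14.01) + 4(16.00) = 107.070 g/mol
Mass of O per mole = 4 × 16.00 = 64.000 g
% O = 64.000 / 107.070 × 100 = 59.8%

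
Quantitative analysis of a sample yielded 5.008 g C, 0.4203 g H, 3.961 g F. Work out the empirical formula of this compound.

C: 5.008 g ÷ 12.01 g/mol = 0.417 mol
H: 0.4203 g ÷ 1.008 g/mol = 0.417 mol
F: 3.961 g ÷ 19.00 g/mol = 0.2085 mol
Smallest is F at 0.2085 mol; normalising gives C 2.000, H 2.000, F 1.000
Ratio ≈ 2:2:1, so the empirical formula is C2H2F

C2H2F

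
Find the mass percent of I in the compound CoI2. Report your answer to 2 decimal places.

81.16%

Molar mass = 1(58.93) + 2(126.90) = 312.730 g/mol
Mass of I per mole = 2 × 126.90 = 253.800 g
% I = 253.800 / 312.730 × 100 = 81.16%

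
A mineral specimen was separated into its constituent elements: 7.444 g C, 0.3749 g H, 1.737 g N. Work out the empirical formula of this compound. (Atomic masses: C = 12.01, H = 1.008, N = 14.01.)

n(C) = 7.444/12.01 = 0.6198, n(H) = 0.3749/1.008 = 0.3719, n(N) = 1.737/14.01 = 0.124
Ratios (÷ 0.124): C 4.999, H 3.000, N 1.000
Ratio ≈ 5:3:1, so the empirical formula is C5H3N

C5H3N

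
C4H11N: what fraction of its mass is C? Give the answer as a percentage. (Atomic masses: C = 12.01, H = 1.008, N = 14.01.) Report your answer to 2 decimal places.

Molar mass = 4(12.01) + 11(1.008) + 1(14.01) = 73.138 g/mol
Mass of C per mole = 4 × 12.01 = 48.040 g
% C = 48.040 / 73.138 × 100 = 65.68%

65.68%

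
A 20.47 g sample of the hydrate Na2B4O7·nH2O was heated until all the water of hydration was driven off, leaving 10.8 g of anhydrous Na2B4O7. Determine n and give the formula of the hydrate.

Na2B4O7·10H2O

Mass of water lost = 20.47 − 10.8 = 9.67 g → 9.67 / 18.02 = 0.5366 mol H2O
Molar mass of Na2B4O7 = 201.22 g/mol → mol Na2B4O7 = 10.8 / 201.22 = 0.05367
n = 0.5366 / 0.05367 = 10.00 ≈ 10 → Na2B4O7·10H2O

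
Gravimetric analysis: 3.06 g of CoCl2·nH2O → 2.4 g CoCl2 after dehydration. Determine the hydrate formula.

Mass of water lost = 3.06 − 2.4 = 0.66 g → 0.66 / 18.02 = 0.03663 mol H2O
Molar mass of CoCl2 = 129.83 g/mol → mol CoCl2 = 2.4 / 129.83 = 0.01849
n = 0.03663 / 0.01849 = 1.98 ≈ 2 → CoCl2·2H2O

CoCl2·2H2O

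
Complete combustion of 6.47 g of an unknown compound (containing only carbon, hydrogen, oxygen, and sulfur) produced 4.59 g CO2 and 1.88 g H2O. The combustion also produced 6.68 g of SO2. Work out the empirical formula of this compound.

mol C = 4.59 / 44.01 = 0.1043; mass C = 0.1043 × 12.01 = 1.253 g
mol H = 2 × (1.88 / 18.02) = 0.2087; mass H = 0.2087 × 1.008 = 0.2103 g
mol S = 6.68 / 64.07 = 0.1043; mass S = 3.344 g
mass O = 6.47 − (4.807) = 1.663 g → mol O = 0.1040
Divide by the smallest (0.104 mol O): C 1.003, H 2.007, O 1.000, S 1.003
Ratio ≈ 1:2:1:1, so the empirical formula is CH2OS

CH2OS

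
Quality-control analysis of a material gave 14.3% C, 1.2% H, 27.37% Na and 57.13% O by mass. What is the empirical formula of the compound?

Assume 100 g: 14.3 g C, 1.2 g H, 27.37 g Na, 57.13 g O.
C: 14.3 g ÷ 12.01 g/mol = 1.191 mol
H: 1.2 g ÷ 1.008 g/mol = 1.19 mol
Na: 27.37 g ÷ 22.99 g/mol = 1.191 mol
O: 57.13 g ÷ 16.00 g/mol = 3.571 mol
Divide by the smallest (1.19 mol H): C 1.000, H 1.000, Na 1.000, O 2.999
≈ 1:1:1:3 → CHNaO3

CHNaO3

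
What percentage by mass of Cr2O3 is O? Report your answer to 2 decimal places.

Molar mass = 2(52.00) + 3(16.00) = 152.000 g/mol
Mass of O per mole = 3 × 16.00 = 48.000 g
% O = 48.000 / 152.000 × 100 = 31.58%

31.58%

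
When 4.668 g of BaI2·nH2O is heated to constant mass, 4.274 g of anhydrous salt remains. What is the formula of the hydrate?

BaI2·2H2O

Mass of water lost = 4.668 − 4.274 = 0.394 g → 0.394 / 18.02 = 0.02186 mol H2O
Molar mass of BaI2 = 391.13 g/mol → mol BaI2 = 4.274 / 391.13 = 0.01093
n = 0.02186 / 0.01093 = 2.00 ≈ 2 → BaI2·2H2O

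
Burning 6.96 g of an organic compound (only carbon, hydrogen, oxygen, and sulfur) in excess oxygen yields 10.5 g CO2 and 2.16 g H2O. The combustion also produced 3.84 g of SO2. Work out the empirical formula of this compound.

C4H4O2S

mol C = 10.5 / 44.01 = 0.2386; mass C = 0.2386 × 12.01 = 2.865 g
mol H = 2 × (2.16 / 18.02) = 0.2397; mass H = 0.2397 × 1.008 = 0.2417 g
mol S = 3.84 / 64.07 = 0.05993; mass S = 1.922 g
mass O = 6.96 − (5.029) = 1.931 g → mol O = 0.1207
Divide by the smallest (0.05993 mol S): C 3.981, H 4.000, O 2.014, S 1.000
Ratio ≈ 4:4:2:1, so the empirical formula is C4H4O2S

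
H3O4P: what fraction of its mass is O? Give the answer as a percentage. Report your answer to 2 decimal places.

65.31%

Molar mass = 3(1.008) + 4(16.00) + 1(30.97) = 97.994 g/mol
Mass of O per mole = 4 × 16.00 = 64.000 g
% O = 64.000 / 97.994 × 100 = 65.31%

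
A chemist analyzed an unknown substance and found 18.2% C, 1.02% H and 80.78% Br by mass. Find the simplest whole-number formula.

C3H2Br2

Assume 100 g: 18.2 g C, 1.02 g H, 80.78 g Br.
n(C) = 18.2/12.01 = 1.515, n(H) = 1.02/1.008 = 1.012, n(Br) = 80.78/79.90 = 1.011
Divide by the smallest (1.011 mol Br): C 1.499, H 1.001, Br 1.000
×2: C 3.00, H 2.00, Br 2.00 → C3H2Br2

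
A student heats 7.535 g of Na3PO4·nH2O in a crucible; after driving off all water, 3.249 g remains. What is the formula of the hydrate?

Mass of water lost = 7.535 − 3.249 = 4.286 g → 4.286 / 18.02 = 0.2378 mol H2O
Molar mass of Na3PO4 = 163.94 g/mol → mol Na3PO4 = 3.249 / 163.94 = 0.01982
n = 0.2378 / 0.01982 = 12.00 ≈ 12 → Na3PO4·12H2O

Na3PO4·12H2O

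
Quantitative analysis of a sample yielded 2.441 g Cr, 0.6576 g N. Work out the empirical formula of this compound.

Moles — Cr: 2.441 / 52.00 = 0.04694 mol; N: 0.6576 / 14.01 = 0.04694 mol
Divide by the smallest (0.04694 mol N): Cr 1.000, N 1.000
Ratio ≈ 1:1, so the empirical formula is CrN

CrN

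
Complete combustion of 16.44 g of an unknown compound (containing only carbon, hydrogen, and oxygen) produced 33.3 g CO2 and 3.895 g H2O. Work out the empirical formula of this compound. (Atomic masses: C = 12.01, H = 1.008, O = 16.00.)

C7H4O4

mol C = 33.3 / 44.01 = 0.7566; mass C = 0.7566 × 12.01 = 9.087 g
mol H = 2 × (3.895 / 18.02) = 0.4323; mass H = 0.4323 × 1.008 = 0.4358 g
mass O = 16.44 − (9.523) = 6.917 g → mol O = 0.4323
Ratios (÷ 0.4323): C 1.750, H 1.000, O 1.000
×4: C 7.00, H 4.00, O 4.00 → C7H4O4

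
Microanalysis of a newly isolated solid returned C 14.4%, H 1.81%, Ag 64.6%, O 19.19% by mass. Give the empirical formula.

Assume 100 g: 14.4 g C, 1.81 g H, 64.6 g Ag, 19.19 g O.
C: 14.4 g ÷ 12.01 g/mol = 1.199 mol
H: 1.81 g ÷ 1.008 g/mol = 1.796 mol
Ag: 64.6 g ÷ 107.87 g/mol = 0.5989 mol
O: 19.19 g ÷ 16.00 g/mol = 1.199 mol
Ratios (÷ 0.5989): C 2.002, H 2.998, Ag 1.000, O 2.003
Ratio ≈ 2:3:1:2, so the empirical formula is C2H3AgO2

C2H3AgO2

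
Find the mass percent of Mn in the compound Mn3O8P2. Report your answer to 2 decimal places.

Molar mass = 3(54.94) + 8(16.00) + 2(30.97) = 354.760 g/mol
Mass of Mn per mole = 3 × 54.94 = 164.820 g
% Mn = 164.820 / 354.760 × 100 = 46.46%

46.46%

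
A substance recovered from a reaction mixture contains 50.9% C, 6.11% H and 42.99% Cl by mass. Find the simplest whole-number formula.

Assume 100 g: 50.9 g C, 6.11 g H, 42.99 g Cl.
C: 50.9 g ÷ 12.01 g/mol = 4.238 mol
H: 6.11 g ÷ 1.008 g/mol = 6.062 mol
Cl: 42.99 g ÷ 35.45 g/mol = 1.213 mol
Divide by the smallest (1.213 mol Cl): C 3.495, H 4.998, Cl 1.000
×2: C 6.99, H 10.00, Cl 2.00 → C7H10Cl2

C7H10Cl2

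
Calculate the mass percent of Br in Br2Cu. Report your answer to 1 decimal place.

Molar mass = 2(79.90) + 1(63.55) = 223.350 g/mol
Mass of Br per mole = 2 × 79.90 = 159.800 g
% Br = 159.800 / 223.350 × 100 = 71.5%

71.5%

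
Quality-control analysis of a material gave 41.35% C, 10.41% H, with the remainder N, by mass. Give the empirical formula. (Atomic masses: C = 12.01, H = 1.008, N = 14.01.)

Assume 100 g: 41.35 g C, 10.41 g H, 48.24 g N.
n(C) = 41.35/12.01 = 3.443, n(H) = 10.41/1.008 = 10.33, n(N) = 48.24/14.01 = 3.443
Smallest is C at 3.443 mol; normalising gives C 1.000, H 3.000, N 1.000
≈ 1:3:1 → CH3N

CH3N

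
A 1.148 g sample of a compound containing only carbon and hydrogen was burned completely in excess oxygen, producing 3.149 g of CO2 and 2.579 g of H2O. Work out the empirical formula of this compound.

mol C = 3.149 / 44.01 = 0.07155; mass C = 0.07155 × 12.01 = 0.8593 g
mol H = 2 × (2.579 / 18.02) = 0.2862; mass H = 0.2862 × 1.008 = 0.2885 g
Divide by the smallest (0.07155 mol C): C 1.000, H 4.000
≈ 1:4 → CH4

CH4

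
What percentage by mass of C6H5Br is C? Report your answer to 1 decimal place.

45.9%

Molar mass = 6(12.01) + 5(1.008) + 1(79.90) = 157.000 g/mol
Mass of C per mole = 6 × 12.01 = 72.060 g
% C = 72.060 / 157.000 × 100 = 45.9%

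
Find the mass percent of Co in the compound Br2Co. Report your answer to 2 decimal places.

Molar mass = 2(79.90) + 1(58.93) = 218.730 g/mol
Mass of Co per mole = 1 × 58.93 = 58.930 g
% Co = 58.930 / 218.730 × 100 = 26.94%

26.94%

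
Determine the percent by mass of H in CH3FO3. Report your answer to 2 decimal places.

3.69%

Molar mass = 1(12.01) + 3(1.008) + 1(19.00) + 3(16.00) = 82.034 g/mol
Mass of H per mole = 3 × 1.008 = 3.024 g
% H = 3.024 / 82.034 × 100 = 3.69%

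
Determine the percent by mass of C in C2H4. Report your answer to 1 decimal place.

85.6%

Molar mass = 2(12.01) + 4(1.008) = 28.052 g/mol
Mass of C per mole = 2 × 12.01 = 24.020 g
% C = 24.020 / 28.052 × 100 = 85.6%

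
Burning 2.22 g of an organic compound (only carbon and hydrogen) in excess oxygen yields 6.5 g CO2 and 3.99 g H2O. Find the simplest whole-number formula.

CH3

mol C = 6.5 / 44.01 = 0.1477; mass C = 0.1477 × 12.01 = 1.774 g
mol H = 2 × (3.99 / 18.02) = 0.4428; mass H = 0.4428 × 1.008 = 0.4464 g
Divide by the smallest (0.1477 mol C): C 1.000, H 2.998
→ CH3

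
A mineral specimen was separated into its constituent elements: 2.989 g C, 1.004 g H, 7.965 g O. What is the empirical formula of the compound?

C: 2.989 g ÷ 12.01 g/mol = 0.2489 mol
H: 1.004 g ÷ 1.008 g/mol = 0.996 mol
O: 7.965 g ÷ 16.00 g/mol = 0.4978 mol
Divide by the smallest (0.2489 mol C): C 1.000, H 4.002, O 2.000
≈ 1:4:2 → CH4O2

CH4O2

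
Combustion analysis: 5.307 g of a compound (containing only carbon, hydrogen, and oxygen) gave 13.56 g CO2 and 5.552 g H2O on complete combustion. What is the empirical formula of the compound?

C5H10O

mol C = 13.56 / 44.01 = 0.3081; mass C = 0.3081 × 12.01 = 3.700 g
mol H = 2 × (5.552 / 18.02) = 0.6162; mass H = 0.6162 × 1.008 = 0.6211 g
mass O = 5.307 − (4.322) = 0.9854 g → mol O = 0.06159
Divide by the smallest (0.06159 mol O): C 5.003, H 10.005, O 1.000
Ratio ≈ 5:10:1, so the empirical formula is C5H10O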